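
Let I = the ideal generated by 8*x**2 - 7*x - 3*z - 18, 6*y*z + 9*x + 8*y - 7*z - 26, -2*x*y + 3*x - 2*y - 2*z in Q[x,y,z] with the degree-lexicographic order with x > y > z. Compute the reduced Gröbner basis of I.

f_1 = 8*x**2 - 7*x - 3*z - 18, LT = x**2.
f_2 = 6*y*z + 9*x + 8*y - 7*z - 26, LT = y*z.
f_3 = -2*x*y + 3*x - 2*y - 2*z, LT = x*y.

S(f_1,f_3): lcm = x**2*y. S = 3/2*x**2 - 15/8*x*y - x*z - 3/8*y*z - 9/4*y.
  leading term x**2: subtract (3/16)·f_1 from 3/2*x**2 - 15/8*x*y - x*z - 3/8*y*z - 9/4*y → -15/8*x*y - x*z - 3/8*y*z + 21/16*x - 9/4*y + 9/16*z + 27/8
  leading term x*y: subtract (15/16)·f_3 from -15/8*x*y - x*z - 3/8*y*z + 21/16*x - 9/4*y + 9/16*z + 27/8 → -x*z - 3/8*y*z - 3/2*x - 3/8*y + 39/16*z + 27/8
  leading term x*z: no divisor's leading term divides it; move -x*z to the remainder.
  leading term y*z: subtract (-1/16)·f_2 from -3/8*y*z - 3/2*x - 3/8*y + 39/16*z + 27/8 → -15/16*x + 1/8*y + 2*z + 7/4
  leading term x: no divisor's leading term divides it; move -15/16*x to the remainder.
  leading term y: no divisor's leading term divides it; move 1/8*y to the remainder.
  leading term z: no divisor's leading term divides it; move 2*z to the remainder.
  leading term 1: no divisor's leading term divides it; move 7/4 to the remainder.
  remainder -x*z - 15/16*x + 1/8*y + 2*z + 7/4 ≠ 0; add g_4 = -x*z - 15/16*x + 1/8*y + 2*z + 7/4 to the basis.

S(f_2,f_3): lcm = x*y*z. S = 3/2*x**2 + 4/3*x*y + 1/3*x*z - y*z - z**2 - 13/3*x.
  leading term x**2: subtract (3/16)·f_1 from 3/2*x**2 + 4/3*x*y + 1/3*x*z - y*z - z**2 - 13/3*x → 4/3*x*y + 1/3*x*z - y*z - z**2 - 145/48*x + 9/16*z + 27/8
  leading term x*y: subtract (-2/3)·f_3 from 4/3*x*y + 1/3*x*z - y*z - z**2 - 145/48*x + 9/16*z + 27/8 → 1/3*x*z - y*z - z**2 - 49/48*x - 4/3*y - 37/48*z + 27/8
  leading term x*z: subtract (-1/3)·g_4 from 1/3*x*z - y*z - z**2 - 49/48*x - 4/3*y - 37/48*z + 27/8 → -y*z - z**2 - 4/3*x - 31/24*y - 5/48*z + 95/24
  leading term y*z: subtract (-1/6)·f_2 from -y*z - z**2 - 4/3*x - 31/24*y - 5/48*z + 95/24 → -z**2 + 1/6*x + 1/24*y - 61/48*z - 3/8
  leading term z**2: no divisor's leading term divides it; move -z**2 to the remainder.
  leading term x: no divisor's leading term divides it; move 1/6*x to the remainder.
  leading term y: no divisor's leading term divides it; move 1/24*y to the remainder.
  leading term z: no divisor's leading term divides it; move -61/48*z to the remainder.
  leading term 1: no divisor's leading term divides it; move -3/8 to the remainder.
  remainder -z**2 + 1/6*x + 1/24*y - 61/48*z - 3/8 ≠ 0; add g_5 = -z**2 + 1/6*x + 1/24*y - 61/48*z - 3/8 to the basis.

S(f_2,g_4): lcm = x*y*z. S = 3/2*x**2 + 19/48*x*y - 7/6*x*z + 1/8*y**2 + 2*y*z - 13/3*x + 7/4*y.
  leading term x**2: subtract (3/16)·f_1 from 3/2*x**2 + 19/48*x*y - 7/6*x*z + 1/8*y**2 + 2*y*z - 13/3*x + 7/4*y → 19/48*x*y - 7/6*x*z + 1/8*y**2 + 2*y*z - 145/48*x + 7/4*y + 9/16*z + 27/8
  leading term x*y: subtract (-19/96)·f_3 from 19/48*x*y - 7/6*x*z + 1/8*y**2 + 2*y*z - 145/48*x + 7/4*y + 9/16*z + 27/8 → -7/6*x*z + 1/8*y**2 + 2*y*z - 233/96*x + 65/48*y + 1/6*z + 27/8
  leading term x*z: subtract (7/6)·g_4 from -7/6*x*z + 1/8*y**2 + 2*y*z - 233/96*x + 65/48*y + 1/6*z + 27/8 → 1/8*y**2 + 2*y*z - 4/3*x + 29/24*y - 13/6*z + 4/3
  leading term y**2: no divisor's leading term divides it; move 1/8*y**2 to the remainder.
  leading term y*z: subtract (1/3)·f_2 from 2*y*z - 4/3*x + 29/24*y - 13/6*z + 4/3 → -13/3*x - 35/24*y + 1/6*z + 10
  leading term x: no divisor's leading term divides it; move -13/3*x to the remainder.
  leading term y: no divisor's leading term divides it; move -35/24*y to the remainder.
  leading term z: no divisor's leading term divides it; move 1/6*z to the remainder.
  leading term 1: no divisor's leading term divides it; move 10 to the remainder.
  remainder 1/8*y**2 - 13/3*x - 35/24*y + 1/6*z + 10 ≠ 0; add g_6 = 1/8*y**2 - 13/3*x - 35/24*y + 1/6*z + 10 to the basis.

The other S-polynomials (S(f_1,f_2), S(f_1,g_4), S(f_3,g_4), S(f_1,g_5), S(f_2,g_5), S(f_3,g_5), S(g_4,g_5), S(f_1,g_6), S(f_2,g_6), S(f_3,g_6), S(g_4,g_6), S(g_5,g_6)) all reduce to 0 modulo the current basis, so we have a Gröbner basis.

G = {x**2 - 7/8*x - 3/8*z - 9/4, x*y - 3/2*x + y + z, x*z + 15/16*x - 1/8*y - 2*z - 7/4, y**2 - 104/3*x - 35/3*y + 4/3*z + 80, y*z + 3/2*x + 4/3*y - 7/6*z - 13/3, z**2 - 1/6*x - 1/24*y + 61/48*z + 3/8}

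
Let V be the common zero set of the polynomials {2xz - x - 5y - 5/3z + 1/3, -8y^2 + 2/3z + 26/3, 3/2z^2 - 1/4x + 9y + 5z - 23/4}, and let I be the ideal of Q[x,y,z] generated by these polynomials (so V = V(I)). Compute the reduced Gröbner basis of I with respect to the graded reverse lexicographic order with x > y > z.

f_1 = 2xz - x - 5y - 5/3z + 1/3, LT = xz.
f_2 = -8y^2 + 2/3z + 26/3, LT = y^2.
f_3 = 3/2z^2 - 1/4x + 9y + 5z - 23/4, LT = z^2.

S(f_1,f_3): lcm = xz^2. S = 1/6x^2 - 6xy - 23/6xz - 5/2yz - 5/6z^2 + 23/6x + 1/6z.
  leading term x^2: no divisor's leading term divides it; move 1/6x^2 to the remainder.
  leading term xy: no divisor's leading term divides it; move -6xy to the remainder.
  leading term xz: subtract (-23/12)·f_1 from -23/6xz - 5/2yz - 5/6z^2 + 23/6x + 1/6z → -5/2yz - 5/6z^2 + 23/12x - 115/12y - 109/36z + 23/36
  leading term yz: no divisor's leading term divides it; move -5/2yz to the remainder.
  leading term z^2: subtract (-5/9)·f_3 from -5/6z^2 + 23/12x - 115/12y - 109/36z + 23/36 → 16/9x - 55/12y - 1/4z - 23/9
  leading term x: no divisor's leading term divides it; move 16/9x to the remainder.
  leading term y: no divisor's leading term divides it; move -55/12y to the remainder.
  leading term z: no divisor's leading term divides it; move -1/4z to the remainder.
  leading term 1: no divisor's leading term divides it; move -23/9 to the remainder.
  remainder 1/6x^2 - 6xy - 5/2yz + 16/9x - 55/12y - 1/4z - 23/9 ≠ 0; add g_4 = 1/6x^2 - 6xy - 5/2yz + 16/9x - 55/12y - 1/4z - 23/9 to the basis.

The other S-polynomials (S(f_1,f_2), S(f_2,f_3), S(f_1,g_4), S(f_2,g_4), S(f_3,g_4)) all reduce to 0 modulo the current basis, so we have a Gröbner basis.

G = {x^2 - 36xy - 15yz + 32/3x - 55/2y - 3/2z - 46/3, y^2 - 1/12z - 13/12, xz - 1/2x - 5/2y - 5/6z + 1/6, z^2 - 1/6x + 6y + 10/3z - 23/6}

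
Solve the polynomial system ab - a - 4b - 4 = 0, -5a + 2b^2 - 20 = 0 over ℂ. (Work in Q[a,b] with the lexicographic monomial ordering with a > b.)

Compute a lex Gröbner basis by Buchberger's algorithm.
f_1 = ab - a - 4b - 4, LT = ab.
f_2 = -5a + 2b^2 - 20, LT = a.

S(f_1,f_2): lcm = ab. S = -a + 2/5b^3 - 8b - 4.
  leading term a: subtract (1/5)·f_2 from -a + 2/5b^3 - 8b - 4 → 2/5b^3 - 2/5b^2 - 8b
  leading term b^3: no divisor's leading term divides it; move 2/5b^3 to the remainder.
  leading term b^2: no divisor's leading term divides it; move -2/5b^2 to the remainder.
  leading term b: no divisor's leading term divides it; move -8b to the remainder.
  remainder 2/5b^3 - 2/5b^2 - 8b ≠ 0; add h_3 = 2/5b^3 - 2/5b^2 - 8b to the basis.

The other S-polynomials (S(f_1,h_3), S(f_2,h_3)) all reduce to 0 modulo the current basis, so we have a Gröbner basis.
Inter-reduce: drop elements whose leading term is divisible by another's, tail-reduce, and make monic.
Reduced Gröbner basis: {a - 2/5b^2 + 4, b^3 - b^2 - 20b}.

The lex basis is triangular: the last element involves only b. Solving b^3 - b^2 - 20b = 0 gives b ∈ {-4, 0, 5}; substituting each value into the earlier elements determines the remaining variables.
  b = -4: the earlier basis element becomes a - 12/5 = 0, giving a = 12/5 — point (12/5, -4).
  b = 0: the earlier basis element becomes a + 4 = 0, giving a = -4 — point (-4, 0).
  b = 5: the earlier basis element becomes a - 6 = 0, giving a = 6 — point (6, 5).
Each listed point satisfies every original equation (direct substitution).

{(12/5, -4), (-4, 0), (6, 5)}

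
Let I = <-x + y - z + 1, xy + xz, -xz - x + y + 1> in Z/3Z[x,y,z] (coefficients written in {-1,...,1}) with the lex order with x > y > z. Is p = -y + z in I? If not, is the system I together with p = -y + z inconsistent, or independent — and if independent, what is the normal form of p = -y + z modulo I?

First compute the reduced Gröbner basis of I by Buchberger's algorithm.
f_1 = -x + y - z + 1, LT = x.
f_2 = xy + xz, LT = xy.
f_3 = -xz - x + y + 1, LT = xz.

S(f_1,f_2): lcm = xy. S = -xz - y^2 + yz - y.
  leading term xz: subtract (z)·f_1 from -xz - y^2 + yz - y → -y^2 - y + z^2 - z
  leading term y^2: no divisor's leading term divides it; move -y^2 to the remainder.
  leading term y: no divisor's leading term divides it; move -y to the remainder.
  leading term z^2: no divisor's leading term divides it; move z^2 to the remainder.
  leading term z: no divisor's leading term divides it; move -z to the remainder.
  remainder -y^2 - y + z^2 - z ≠ 0; add h_4 = -y^2 - y + z^2 - z to the basis.

S(f_1,f_3): lcm = xz. S = -x - yz + y + z^2 - z + 1.
  leading term x: subtract (1)·f_1 from -x - yz + y + z^2 - z + 1 → -yz + z^2
  leading term yz: no divisor's leading term divides it; move -yz to the remainder.
  leading term z^2: no divisor's leading term divides it; move z^2 to the remainder.
  remainder -yz + z^2 ≠ 0; add h_5 = -yz + z^2 to the basis.

S(f_2,f_3): lcm = xyz. S = -xy + xz^2 + y^2 + y.
  leading term xy: subtract (y)·f_1 from -xy + xz^2 + y^2 + y → xz^2 + yz
  leading term xz^2: subtract (-z^2)·f_1 from xz^2 + yz → yz^2 + yz - z^3 + z^2
  leading term yz^2: subtract (-z)·h_5 from yz^2 + yz - z^3 + z^2 → yz + z^2
  leading term yz: subtract (-1)·h_5 from yz + z^2 → -z^2
  leading term z^2: no divisor's leading term divides it; move -z^2 to the remainder.
  remainder -z^2 ≠ 0; add h_6 = -z^2 to the basis.

S(f_1,h_4): leading monomials are coprime, so the S-polynomial reduces to 0 (Buchberger's first criterion).
S(f_2,h_4): lcm = xy^2. S = xyz - xy + xz^2 - xz.
  leading term xyz: subtract (-yz)·f_1 from xyz - xy + xz^2 - xz → -xy + xz^2 - xz + y^2z - yz^2 + yz
  leading term xy: subtract (y)·f_1 from -xy + xz^2 - xz + y^2z - yz^2 + yz → xz^2 - xz + y^2z - y^2 - yz^2 - yz - y
  leading term xz^2: subtract (-z^2)·f_1 from xz^2 - xz + y^2z - y^2 - yz^2 - yz - y → -xz + y^2z - y^2 - yz - y - z^3 + z^2
  leading term xz: subtract (z)·f_1 from -xz + y^2z - y^2 - yz - y - z^3 + z^2 → y^2z - y^2 + yz - y - z^3 - z^2 - z
  leading term y^2z: subtract (-z)·h_4 from y^2z - y^2 + yz - y - z^3 - z^2 - z → -y^2 - y + z^2 - z
  leading term y^2: subtract (1)·h_4 from -y^2 - y + z^2 - z → 0
  remainder 0.

S(f_3,h_4): leading monomials are coprime, so the S-polynomial reduces to 0 (Buchberger's first criterion).
S(f_1,h_5): leading monomials are coprime, so the S-polynomial reduces to 0 (Buchberger's first criterion).
S(f_2,h_5): lcm = xyz. S = -xz^2.
  leading term xz^2: subtract (z^2)·f_1 from -xz^2 → -yz^2 + z^3 - z^2
  leading term yz^2: subtract (z)·h_5 from -yz^2 + z^3 - z^2 → -z^2
  leading term z^2: subtract (1)·h_6 from -z^2 → 0
  remainder 0.

S(f_3,h_5): lcm = xyz. S = xy + xz^2 - y^2 - y.
  leading term xy: subtract (-y)·f_1 from xy + xz^2 - y^2 - y → xz^2 - yz
  leading term xz^2: subtract (-z^2)·f_1 from xz^2 - yz → yz^2 - yz - z^3 + z^2
  leading term yz^2: subtract (-z)·h_5 from yz^2 - yz - z^3 + z^2 → -yz + z^2
  leading term yz: subtract (1)·h_5 from -yz + z^2 → 0
  remainder 0.

S(h_4,h_5): lcm = y^2z. S = yz^2 + yz - z^3 + z^2.
  leading term yz^2: subtract (-z)·h_5 from yz^2 + yz - z^3 + z^2 → yz + z^2
  leading term yz: subtract (-1)·h_5 from yz + z^2 → -z^2
  leading term z^2: subtract (1)·h_6 from -z^2 → 0
  remainder 0.

S(f_1,h_6): leading monomials are coprime, so the S-polynomial reduces to 0 (Buchberger's first criterion).
S(f_2,h_6): leading monomials are coprime, so the S-polynomial reduces to 0 (Buchberger's first criterion).
S(f_3,h_6): lcm = xz^2. S = xz - yz - z.
  leading term xz: subtract (-z)·f_1 from xz - yz - z → -z^2
  leading term z^2: subtract (1)·h_6 from -z^2 → 0
  remainder 0.

S(h_4,h_6): leading monomials are coprime, so the S-polynomial reduces to 0 (Buchberger's first criterion).
S(h_5,h_6): lcm = yz^2. S = -z^3.
  leading term z^3: subtract (z)·h_6 from -z^3 → 0
  remainder 0.

Every S-polynomial of the final basis reduces to 0, so we have a Gröbner basis.
Inter-reduce: drop elements whose leading term is divisible by another's, tail-reduce, and make monic.
Reduced Gröbner basis: {x - y + z - 1, y^2 + y + z, yz, z^2}.
Label its elements g_1 = x - y + z - 1, g_2 = y^2 + y + z, g_3 = yz, g_4 = z^2.

Reduce p = -y + z modulo G:
  leading term y: no divisor's leading term divides it; move -y to the remainder.
  leading term z: no divisor's leading term divides it; move z to the remainder.
  normal form = -y + z.
The normal form is nonzero, so p ∉ I. Since p minus its normal form lies in I, I + (p) = I + (r) where r = -y + z; decide whether this ideal is the whole ring.
Run Buchberger on G together with r (pairs among the g_i already reduce to 0 since G is a Gröbner basis):
g_1 = x - y + z - 1, LT = x.
g_2 = y^2 + y + z, LT = y^2.
g_3 = yz, LT = yz.
g_4 = z^2, LT = z^2.
r = -y + z, LT = y.

S(g_1,g_2): leading monomials are coprime, so the S-polynomial reduces to 0 (Buchberger's first criterion).
S(g_1,g_3): leading monomials are coprime, so the S-polynomial reduces to 0 (Buchberger's first criterion).
S(g_1,g_4): leading monomials are coprime, so the S-polynomial reduces to 0 (Buchberger's first criterion).
S(g_1,r): leading monomials are coprime, so the S-polynomial reduces to 0 (Buchberger's first criterion).
S(g_2,g_3): lcm = y^2z. S = yz + z^2.
  leading term yz: subtract (1)·g_3 from yz + z^2 → z^2
  leading term z^2: subtract (1)·g_4 from z^2 → 0
  remainder 0.

S(g_2,g_4): leading monomials are coprime, so the S-polynomial reduces to 0 (Buchberger's first criterion).
S(g_2,r): lcm = y^2. S = yz + y + z.
  leading term yz: subtract (1)·g_3 from yz + y + z → y + z
  leading term y: subtract (-1)·r from y + z → -z
  leading term z: no divisor's leading term divides it; move -z to the remainder.
  remainder -z ≠ 0; add m_6 = -z to the basis.

S(g_3,g_4): lcm = yz^2. S = 0.
  remainder 0.

S(g_3,r): lcm = yz. S = z^2.
  leading term z^2: subtract (1)·g_4 from z^2 → 0
  remainder 0.

S(g_4,r): leading monomials are coprime, so the S-polynomial reduces to 0 (Buchberger's first criterion).
S(g_1,m_6): leading monomials are coprime, so the S-polynomial reduces to 0 (Buchberger's first criterion).
S(g_2,m_6): leading monomials are coprime, so the S-polynomial reduces to 0 (Buchberger's first criterion).
S(g_3,m_6): lcm = yz. S = 0.
  remainder 0.

S(g_4,m_6): lcm = z^2. S = 0.
  remainder 0.

S(r,m_6): leading monomials are coprime, so the S-polynomial reduces to 0 (Buchberger's first criterion).
Every S-polynomial of the final basis reduces to 0, so we have a Gröbner basis.
Inter-reduce: drop elements whose leading term is divisible by another's, tail-reduce, and make monic.
Reduced Gröbner basis: {x - 1, y, z}.
The reduced Gröbner basis of I + (p) is {x - 1, y, z} ≠ {1}, a proper ideal, so the enlarged system stays consistent: p is independent of I, with normal form -y + z.

-y + z is independent of I; its normal form modulo I is -y + z.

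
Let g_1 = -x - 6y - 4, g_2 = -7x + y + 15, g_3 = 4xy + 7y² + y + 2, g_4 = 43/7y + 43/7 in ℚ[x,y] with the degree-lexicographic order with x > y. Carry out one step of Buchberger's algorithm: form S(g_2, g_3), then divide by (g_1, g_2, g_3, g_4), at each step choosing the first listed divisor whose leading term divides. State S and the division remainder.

S(g_2, g_3) = -53/28y² - 67/28y - ½; remainder on division = 0.

lcm(LM(g_2), LM(g_3)) = xy.
S = (lcm/LT(g_2))·g_2 − (lcm/LT(g_3))·g_3 = -53/28y² - 67/28y - ½.
Reduce S modulo (g_1, g_2, g_3, g_4) in that order:
  leading term y²: subtract (-53/172y)·g_4 from -53/28y² - 67/28y - ½ → -½y - ½
  leading term y: subtract (-7/86)·g_4 from -½y - ½ → 0
The remainder is 0, so this S-polynomial contributes no new basis element.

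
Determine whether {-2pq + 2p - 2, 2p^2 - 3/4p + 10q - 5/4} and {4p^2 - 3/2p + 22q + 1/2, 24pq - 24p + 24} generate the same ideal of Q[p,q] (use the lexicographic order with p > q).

Equality of ideals is decidable: compute both reduced Gröbner bases (unique for the ordering) and check whether they agree.
Buchberger on the first generating set:
f_1 = -2pq + 2p - 2, LT = pq.
f_2 = 2p^2 - 3/4p + 10q - 5/4, LT = p^2.

S(f_1,f_2): lcm = p^2q. S = -p^2 + 3/8pq + p - 5q^2 + 5/8q.
  reduce S modulo (f_1, f_2):
  remainder p - 5q^2 + 45/8q - 1 ≠ 0; add g_3 = p - 5q^2 + 45/8q - 1 to the basis.

S(f_1,g_3): lcm = pq. S = -p + 5q^3 - 45/8q^2 + q + 1.
  reduce S modulo (f_1, f_2, g_3):
  remainder 5q^3 - 85/8q^2 + 53/8q ≠ 0; add g_4 = 5q^3 - 85/8q^2 + 53/8q to the basis.

The other S-polynomials (S(f_2,g_3), S(f_1,g_4), S(f_2,g_4), S(g_3,g_4)) all reduce to 0 modulo the current basis, so we have a Gröbner basis.
Inter-reduce: drop elements whose leading term is divisible by another's, tail-reduce, and make monic.
Reduced Gröbner basis: {p - 5q^2 + 45/8q - 1, q^3 - 17/8q^2 + 53/40q}.

Buchberger on the second generating set:
h_1 = 4p^2 - 3/2p + 22q + 1/2, LT = p^2.
h_2 = 24pq - 24p + 24, LT = pq.

S(h_1,h_2): lcm = p^2q. S = p^2 - 3/8pq - p + 11/2q^2 + 1/8q.
  reduce S modulo (h_1, h_2):
  remainder -p + 11/2q^2 - 43/8q + 1/4 ≠ 0; add k_3 = -p + 11/2q^2 - 43/8q + 1/4 to the basis.

S(h_2,k_3): lcm = pq. S = -p + 11/2q^3 - 43/8q^2 + 1/4q + 1.
  reduce S modulo (h_1, h_2, k_3):
  remainder 11/2q^3 - 87/8q^2 + 45/8q + 3/4 ≠ 0; add k_4 = 11/2q^3 - 87/8q^2 + 45/8q + 3/4 to the basis.

The other S-polynomials (S(h_1,k_3), S(h_1,k_4), S(h_2,k_4), S(k_3,k_4)) all reduce to 0 modulo the current basis, so we have a Gröbner basis.
Inter-reduce: drop elements whose leading term is divisible by another's, tail-reduce, and make monic.
Reduced Gröbner basis: {p - 11/2q^2 + 43/8q - 1/4, q^3 - 87/44q^2 + 45/44q + 3/22}.

These differ, so the ideals are not equal.

No, the ideals differ.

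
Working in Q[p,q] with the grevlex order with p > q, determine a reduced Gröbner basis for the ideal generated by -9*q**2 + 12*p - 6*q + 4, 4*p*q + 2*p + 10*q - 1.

f_1 = -9*q**2 + 12*p - 6*q + 4, LT = q**2.
f_2 = 4*p*q + 2*p + 10*q - 1, LT = p*q.

S(f_1,f_2): lcm = p*q**2. S = -4/3*p**2 + 1/6*p*q - 5/2*q**2 - 4/9*p + 1/4*q.
  reduce S modulo (f_1, f_2):
  remainder -4/3*p**2 - 139/36*p + 3/2*q - 77/72 ≠ 0; add g_3 = -4/3*p**2 - 139/36*p + 3/2*q - 77/72 to the basis.

The other S-polynomials (S(f_1,g_3), S(f_2,g_3)) all reduce to 0 modulo the current basis, so we have a Gröbner basis.

G = {p**2 + 139/48*p - 9/8*q + 77/96, p*q + 1/2*p + 5/2*q - 1/4, q**2 - 4/3*p + 2/3*q - 4/9}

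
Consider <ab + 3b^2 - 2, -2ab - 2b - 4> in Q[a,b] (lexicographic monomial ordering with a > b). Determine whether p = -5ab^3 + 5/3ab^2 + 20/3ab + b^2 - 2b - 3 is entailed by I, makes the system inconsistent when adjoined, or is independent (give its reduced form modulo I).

-5ab^3 + 5/3ab^2 + 20/3ab + b^2 - 2b - 3 is independent of I; its normal form modulo I is -5/3b - 5/3.

First compute the reduced Gröbner basis of I by Buchberger's algorithm.
f_1 = ab + 3b^2 - 2, LT = ab.
f_2 = -2ab - 2b - 4, LT = ab.

S(f_1,f_2): lcm = ab. S = 3b^2 - b - 4.
  leading term b^2: no divisor's leading term divides it; move 3b^2 to the remainder.
  leading term b: no divisor's leading term divides it; move -b to the remainder.
  leading term 1: no divisor's leading term divides it; move -4 to the remainder.
  remainder 3b^2 - b - 4 ≠ 0; add h_3 = 3b^2 - b - 4 to the basis.

S(f_1,h_3): lcm = ab^2. S = 1/3ab + 4/3a + 3b^3 - 2b.
  leading term ab: subtract (1/3)·f_1 from 1/3ab + 4/3a + 3b^3 - 2b → 4/3a + 3b^3 - b^2 - 2b + 2/3
  leading term a: no divisor's leading term divides it; move 4/3a to the remainder.
  leading term b^3: subtract (b)·h_3 from 3b^3 - b^2 - 2b + 2/3 → 2b + 2/3
  leading term b: no divisor's leading term divides it; move 2b to the remainder.
  leading term 1: no divisor's leading term divides it; move 2/3 to the remainder.
  remainder 4/3a + 2b + 2/3 ≠ 0; add h_4 = 4/3a + 2b + 2/3 to the basis.

The other S-polynomials (S(f_2,h_3), S(f_1,h_4), S(f_2,h_4), S(h_3,h_4)) all reduce to 0 modulo the current basis, so we have a Gröbner basis.
Inter-reduce: drop elements whose leading term is divisible by another's, tail-reduce, and make monic.
Reduced Gröbner basis: {a + 3/2b + 1/2, b^2 - 1/3b - 4/3}.
Label its elements g_1 = a + 3/2b + 1/2, g_2 = b^2 - 1/3b - 4/3.

Reduce p = -5ab^3 + 5/3ab^2 + 20/3ab + b^2 - 2b - 3 modulo G:
  leading term ab^3: subtract (-5b^3)·g_1 from -5ab^3 + 5/3ab^2 + 20/3ab + b^2 - 2b - 3 → 5/3ab^2 + 20/3ab + 15/2b^4 + 5/2b^3 + b^2 - 2b - 3
  leading term ab^2: subtract (5/3b^2)·g_1 from 5/3ab^2 + 20/3ab + 15/2b^4 + 5/2b^3 + b^2 - 2b - 3 → 20/3ab + 15/2b^4 + 1/6b^2 - 2b - 3
  leading term ab: subtract (20/3b)·g_1 from 20/3ab + 15/2b^4 + 1/6b^2 - 2b - 3 → 15/2b^4 - 59/6b^2 - 16/3b - 3
  leading term b^4: subtract (15/2b^2)·g_2 from 15/2b^4 - 59/6b^2 - 16/3b - 3 → 5/2b^3 + 1/6b^2 - 16/3b - 3
  leading term b^3: subtract (5/2b)·g_2 from 5/2b^3 + 1/6b^2 - 16/3b - 3 → b^2 - 2b - 3
  leading term b^2: subtract (1)·g_2 from b^2 - 2b - 3 → -5/3b - 5/3
  leading term b: no divisor's leading term divides it; move -5/3b to the remainder.
  leading term 1: no divisor's leading term divides it; move -5/3 to the remainder.
  normal form = -5/3b - 5/3.
The normal form is nonzero, so p ∉ I. Since p minus its normal form lies in I, I + (p) = I + (r) where r = -5/3b - 5/3; decide whether this ideal is the whole ring.
Run Buchberger on G together with r (pairs among the g_i already reduce to 0 since G is a Gröbner basis):
g_1 = a + 3/2b + 1/2, LT = a.
g_2 = b^2 - 1/3b - 4/3, LT = b^2.
r = -5/3b - 5/3, LT = b.

The S-polynomials (S(g_1,g_2), S(g_1,r), S(g_2,r)) all reduce to 0 modulo the current basis, so we have a Gröbner basis.
Inter-reduce: drop elements whose leading term is divisible by another's, tail-reduce, and make monic.
Reduced Gröbner basis: {a - 1, b + 1}.
The reduced Gröbner basis of I + (p) is {a - 1, b + 1} ≠ {1}, a proper ideal, so the enlarged system stays consistent: p is independent of I, with normal form -5/3b - 5/3.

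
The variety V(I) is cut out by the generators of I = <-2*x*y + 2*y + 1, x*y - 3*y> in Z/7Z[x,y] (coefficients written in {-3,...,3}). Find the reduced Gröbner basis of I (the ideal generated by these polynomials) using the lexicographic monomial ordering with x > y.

G = {x - 3, y - 2}

f_1 = -2*x*y + 2*y + 1, LT = x*y.
f_2 = x*y - 3*y, LT = x*y.

S(f_1,f_2): lcm = x*y. S = 2*y + 3.
  leading term y: no divisor's leading term divides it; move 2*y to the remainder.
  leading term 1: no divisor's leading term divides it; move 3 to the remainder.
  remainder 2*y + 3 ≠ 0; add g_3 = 2*y + 3 to the basis.

S(f_1,g_3): lcm = x*y. S = 2*x - y + 3.
  leading term x: no divisor's leading term divides it; move 2*x to the remainder.
  leading term y: subtract (3)·g_3 from -y + 3 → 1
  leading term 1: no divisor's leading term divides it; move 1 to the remainder.
  remainder 2*x + 1 ≠ 0; add g_4 = 2*x + 1 to the basis.

The other S-polynomials (S(f_2,g_3), S(f_1,g_4), S(f_2,g_4), S(g_3,g_4)) all reduce to 0 modulo the current basis, so we have a Gröbner basis.
Inter-reduce: drop elements whose leading term is divisible by another's, tail-reduce, and make monic.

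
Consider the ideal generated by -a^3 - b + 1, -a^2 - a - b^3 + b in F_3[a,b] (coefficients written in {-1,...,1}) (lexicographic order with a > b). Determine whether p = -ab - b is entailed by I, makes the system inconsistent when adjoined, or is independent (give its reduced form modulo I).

-ab - b is independent of I; its normal form modulo I is b^6 + b^4 + b^3 + b^2 + 1.

First compute the reduced Gröbner basis of I by Buchberger's algorithm.
f_1 = -a^3 - b + 1, LT = a^3.
f_2 = -a^2 - a - b^3 + b, LT = a^2.

S(f_1,f_2): lcm = a^3. S = -a^2 - ab^3 + ab + b - 1.
  reduce S modulo (f_1, f_2):
  remainder -ab^3 + ab + a + b^3 - 1 ≠ 0; add h_3 = -ab^3 + ab + a + b^3 - 1 to the basis.

S(f_1,h_3): lcm = a^3b^3. S = a^3b + a^3 + a^2b^3 - a^2 + b^4 - b^3.
  reduce S modulo (f_1, f_2, h_3):
  remainder -ab - b^6 - b^4 - b^3 - b^2 - b - 1 ≠ 0; add h_4 = -ab - b^6 - b^4 - b^3 - b^2 - b - 1 to the basis.

S(f_1,h_4): lcm = a^3b. S = -a^2b^6 - a^2b^4 - a^2b^3 - a^2b^2 - a^2b - a^2 + b^2 - b.
  reduce S modulo (f_1, f_2, h_3, h_4):
  remainder b^9 - b^3 + b^2 - 1 ≠ 0; add h_5 = b^9 - b^3 + b^2 - 1 to the basis.

S(h_3,h_4): lcm = ab^3. S = -ab - a - b^8 - b^6 - b^5 - b^4 + b^3 - b^2 + 1.
  reduce S modulo (f_1, f_2, h_3, h_4, h_5):
  remainder -a - b^8 - b^5 - b^3 + b - 1 ≠ 0; add h_6 = -a - b^8 - b^5 - b^3 + b - 1 to the basis.

The other S-polynomials (S(f_2,h_3), S(f_2,h_4), S(f_1,h_5), S(f_2,h_5), S(h_3,h_5), S(h_4,h_5), S(f_1,h_6), S(f_2,h_6), S(h_3,h_6), S(h_4,h_6), S(h_5,h_6)) all reduce to 0 modulo the current basis, so we have a Gröbner basis.
Inter-reduce: drop elements whose leading term is divisible by another's, tail-reduce, and make monic.
Reduced Gröbner basis: {a + b^8 + b^5 + b^3 - b + 1, b^9 - b^3 + b^2 - 1}.
Label its elements g_1 = a + b^8 + b^5 + b^3 - b + 1, g_2 = b^9 - b^3 + b^2 - 1.

Reduce p = -ab - b modulo G:
  leading term ab: subtract (-b)·g_1 from -ab - b → b^9 + b^6 + b^4 - b^2
  leading term b^9: subtract (1)·g_2 from b^9 + b^6 + b^4 - b^2 → b^6 + b^4 + b^3 + b^2 + 1
  leading term b^6: no divisor's leading term divides it; move b^6 to the remainder.
  leading term b^4: no divisor's leading term divides it; move b^4 to the remainder.
  leading term b^3: no divisor's leading term divides it; move b^3 to the remainder.
  leading term b^2: no divisor's leading term divides it; move b^2 to the remainder.
  leading term 1: no divisor's leading term divides it; move 1 to the remainder.
  normal form = b^6 + b^4 + b^3 + b^2 + 1.
The normal form is nonzero, so p ∉ I. Since p minus its normal form lies in I, I + (p) = I + (r) where r = b^6 + b^4 + b^3 + b^2 + 1; decide whether this ideal is the whole ring.
Run Buchberger on G together with r (pairs among the g_i already reduce to 0 since G is a Gröbner basis):
g_1 = a + b^8 + b^5 + b^3 - b + 1, LT = a.
g_2 = b^9 - b^3 + b^2 - 1, LT = b^9.
r = b^6 + b^4 + b^3 + b^2 + 1, LT = b^6.

S(g_2,r): lcm = b^9. S = -b^7 - b^6 - b^5 + b^3 + b^2 - 1.
  reduce S modulo (g_1, g_2, r):
  remainder -b^4 - b^2 + b ≠ 0; add m_4 = -b^4 - b^2 + b to the basis.

S(g_2,m_4): lcm = b^9. S = -b^7 + b^6 - b^3 + b^2 - 1.
  reduce S modulo (g_1, g_2, r, m_4):
  remainder b^3 + b^2 + b + 1 ≠ 0; add m_5 = b^3 + b^2 + b + 1 to the basis.

S(r,m_4): lcm = b^6. S = -b^3 + b^2 + 1.
  reduce S modulo (g_1, g_2, r, m_4, m_5):
  remainder -b^2 + b - 1 ≠ 0; add m_6 = -b^2 + b - 1 to the basis.

S(r,m_5): lcm = b^6. S = -b^5 + b^2 + 1.
  reduce S modulo (g_1, g_2, r, m_4, m_5, m_6):
  remainder b + 1 ≠ 0; add m_7 = b + 1 to the basis.

The other S-polynomials (S(g_1,g_2), S(g_1,r), S(g_1,m_4), S(g_1,m_5), S(g_2,m_5), S(m_4,m_5), S(g_1,m_6), S(g_2,m_6), S(r,m_6), S(m_4,m_6), S(m_5,m_6), S(g_1,m_7), S(g_2,m_7), S(r,m_7), S(m_4,m_7), S(m_5,m_7), S(m_6,m_7)) all reduce to 0 modulo the current basis, so we have a Gröbner basis.
Inter-reduce: drop elements whose leading term is divisible by another's, tail-reduce, and make monic.
Reduced Gröbner basis: {a + 1, b + 1}.
The reduced Gröbner basis of I + (p) is {a + 1, b + 1} ≠ {1}, a proper ideal, so the enlarged system stays consistent: p is independent of I, with normal form b^6 + b^4 + b^3 + b^2 + 1.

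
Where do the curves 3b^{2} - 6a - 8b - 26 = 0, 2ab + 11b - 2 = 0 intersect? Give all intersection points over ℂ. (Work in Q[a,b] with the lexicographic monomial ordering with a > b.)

{(-5, 2), (-31/6 + 2*sqrt(2)*I/3, 1/3 - 2*sqrt(2)*I/3), (-31/6 - 2*sqrt(2)*I/3, 1/3 + 2*sqrt(2)*I/3)}

Compute a lex Gröbner basis by Buchberger's algorithm.
f_1 = -6a + 3b^{2} - 8b - 26, LT = a.
f_2 = 2ab + 11b - 2, LT = ab.

S(f_1,f_2): lcm = ab. S = -\tfrac{1}{2}b^{3} + \tfrac{4}{3}b^{2} - \tfrac{7}{6}b + 1.
  reduce S modulo (f_1, f_2):
  remainder -\tfrac{1}{2}b^{3} + \tfrac{4}{3}b^{2} - \tfrac{7}{6}b + 1 ≠ 0; add h_3 = -\tfrac{1}{2}b^{3} + \tfrac{4}{3}b^{2} - \tfrac{7}{6}b + 1 to the basis.

The other S-polynomials (S(f_1,h_3), S(f_2,h_3)) all reduce to 0 modulo the current basis, so we have a Gröbner basis.
Inter-reduce: drop elements whose leading term is divisible by another's, tail-reduce, and make monic.
Reduced Gröbner basis: {a - \tfrac{1}{2}b^{2} + \tfrac{4}{3}b + \tfrac{13}{3}, b^{3} - \tfrac{8}{3}b^{2} + \tfrac{7}{3}b - 2}.

Since the basis is lex-ordered, b^{3} - \tfrac{8}{3}b^{2} + \tfrac{7}{3}b - 2 is univariate in b. Its roots are {2, 1/3 - 2*sqrt(2)*I/3, 1/3 + 2*sqrt(2)*I/3}. Back-substituting each root into the other basis elements fixes the other coordinates.
  b = 2: the earlier basis element becomes a + 5 = 0, giving a = -5 — point (-5, 2).
  b = 1/3 - 2*sqrt(2)*I/3: the earlier basis element becomes a + 31/6 - 2*sqrt(2)*I/3 = 0, giving a = -31/6 + 2*sqrt(2)*I/3 — point (-31/6 + 2*sqrt(2)*I/3, 1/3 - 2*sqrt(2)*I/3).
  b = 1/3 + 2*sqrt(2)*I/3: the earlier basis element becomes a + 31/6 + 2*sqrt(2)*I/3 = 0, giving a = -31/6 - 2*sqrt(2)*I/3 — point (-31/6 - 2*sqrt(2)*I/3, 1/3 + 2*sqrt(2)*I/3).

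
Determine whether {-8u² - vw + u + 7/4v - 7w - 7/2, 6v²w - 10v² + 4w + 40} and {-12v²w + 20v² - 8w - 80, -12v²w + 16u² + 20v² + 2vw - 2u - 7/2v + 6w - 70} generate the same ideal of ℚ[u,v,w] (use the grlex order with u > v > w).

No, the ideals differ.

Two ideals are equal iff their reduced Gröbner bases coincide (the reduced basis is unique for a fixed ordering).
Buchberger on the first generating set:
f_1 = -8u² - vw + u + 7/4v - 7w - 7/2, LT = u².
f_2 = 6v²w - 10v² + 4w + 40, LT = v²w.

The S-polynomials (S(f_1,f_2)) all reduce to 0 modulo the current basis, so we have a Gröbner basis.
Inter-reduce: drop elements whose leading term is divisible by another's, tail-reduce, and make monic.
Reduced Gröbner basis: {v²w - 5/3v² + ⅔w + 20/3, u² + ⅛vw - ⅛u - 7/32v + ⅞w + 7/16}.

Buchberger on the second generating set:
h_1 = -12v²w + 20v² - 8w - 80, LT = v²w.
h_2 = -12v²w + 16u² + 20v² + 2vw - 2u - 7/2v + 6w - 70, LT = v²w.

S(h_1,h_2): lcm = v²w. S = 4/3u² + ⅙vw - ⅙u - 7/24v + 7/6w + ⅚.
  leading term u²: no divisor's leading term divides it; move 4/3u² to the remainder.
  leading term vw: no divisor's leading term divides it; move ⅙vw to the remainder.
  leading term u: no divisor's leading term divides it; move -⅙u to the remainder.
  leading term v: no divisor's leading term divides it; move -7/24v to the remainder.
  leading term w: no divisor's leading term divides it; move 7/6w to the remainder.
  leading term 1: no divisor's leading term divides it; move ⅚ to the remainder.
  remainder 4/3u² + ⅙vw - ⅙u - 7/24v + 7/6w + ⅚ ≠ 0; add k_3 = 4/3u² + ⅙vw - ⅙u - 7/24v + 7/6w + ⅚ to the basis.

The other S-polynomials (S(h_1,k_3), S(h_2,k_3)) all reduce to 0 modulo the current basis, so we have a Gröbner basis.
Inter-reduce: drop elements whose leading term is divisible by another's, tail-reduce, and make monic.
Reduced Gröbner basis: {v²w - 5/3v² + ⅔w + 20/3, u² + ⅛vw - ⅛u - 7/32v + ⅞w + ⅝}.

These differ, so the ideals are not equal.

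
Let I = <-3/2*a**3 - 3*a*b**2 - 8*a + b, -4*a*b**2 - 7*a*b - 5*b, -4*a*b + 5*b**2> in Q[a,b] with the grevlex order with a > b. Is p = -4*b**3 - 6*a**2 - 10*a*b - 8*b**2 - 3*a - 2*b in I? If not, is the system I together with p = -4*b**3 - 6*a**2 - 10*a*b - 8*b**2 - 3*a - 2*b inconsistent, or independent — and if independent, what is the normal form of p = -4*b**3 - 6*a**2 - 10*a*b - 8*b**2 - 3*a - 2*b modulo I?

First compute the reduced Gröbner basis of I by Buchberger's algorithm.
f_1 = -3/2*a**3 - 3*a*b**2 - 8*a + b, LT = a**3.
f_2 = -4*a*b**2 - 7*a*b - 5*b, LT = a*b**2.
f_3 = -4*a*b + 5*b**2, LT = a*b.

S(f_1,f_2): lcm = a**3*b**2. S = 2*a*b**4 - 7/4*a**3*b - 5/4*a**2*b + 16/3*a*b**2 - 2/3*b**3.
  reduce S modulo (f_1, f_2, f_3):
  remainder -19/6*b**3 + 1729/768*b**2 - 905/192*b ≠ 0; add h_4 = -19/6*b**3 + 1729/768*b**2 - 905/192*b to the basis.

S(f_1,f_3): lcm = a**3*b. S = 5/4*a**2*b**2 + 2*a*b**3 + 16/3*a*b - 2/3*b**2.
  reduce S modulo (f_1, f_2, f_3, h_4):
  remainder 15549/1024*b**2 + 1995/256*b ≠ 0; add h_5 = 15549/1024*b**2 + 1995/256*b to the basis.

S(f_2,f_3): lcm = a*b**2. S = 5/4*b**3 + 7/4*a*b + 5/4*b.
  reduce S modulo (f_1, f_2, f_3, h_4, h_5):
  remainder -1724805/787816*b ≠ 0; add h_6 = -1724805/787816*b to the basis.

The other S-polynomials (S(f_1,h_4), S(f_2,h_4), S(f_3,h_4), S(f_1,h_5), S(f_2,h_5), S(f_3,h_5), S(h_4,h_5), S(f_1,h_6), S(f_2,h_6), S(f_3,h_6), S(h_4,h_6), S(h_5,h_6)) all reduce to 0 modulo the current basis, so we have a Gröbner basis.
Inter-reduce: drop elements whose leading term is divisible by another's, tail-reduce, and make monic.
Reduced Gröbner basis: {a**3 + 16/3*a, b}.
Label its elements g_1 = a**3 + 16/3*a, g_2 = b.

Reduce p = -4*b**3 - 6*a**2 - 10*a*b - 8*b**2 - 3*a - 2*b modulo G:
  leading term b**3: subtract (-4*b**2)·g_2 from -4*b**3 - 6*a**2 - 10*a*b - 8*b**2 - 3*a - 2*b → -6*a**2 - 10*a*b - 8*b**2 - 3*a - 2*b
  leading term a**2: no divisor's leading term divides it; move -6*a**2 to the remainder.
  leading term a*b: subtract (-10*a)·g_2 from -10*a*b - 8*b**2 - 3*a - 2*b → -8*b**2 - 3*a - 2*b
  leading term b**2: subtract (-8*b)·g_2 from -8*b**2 - 3*a - 2*b → -3*a - 2*b
  leading term a: no divisor's leading term divides it; move -3*a to the remainder.
  leading term b: subtract (-2)·g_2 from -2*b → 0
  normal form = -6*a**2 - 3*a.
The normal form is nonzero, so p ∉ I. Since p minus its normal form lies in I, I + (p) = I + (r) where r = -6*a**2 - 3*a; decide whether this ideal is the whole ring.
Run Buchberger on G together with r (pairs among the g_i already reduce to 0 since G is a Gröbner basis):
g_1 = a**3 + 16/3*a, LT = a**3.
g_2 = b, LT = b.
r = -6*a**2 - 3*a, LT = a**2.

S(g_1,r): lcm = a**3. S = -1/2*a**2 + 16/3*a.
  reduce S modulo (g_1, g_2, r):
  remainder 67/12*a ≠ 0; add m_4 = 67/12*a to the basis.

The other S-polynomials (S(g_1,g_2), S(g_2,r), S(g_1,m_4), S(g_2,m_4), S(r,m_4)) all reduce to 0 modulo the current basis, so we have a Gröbner basis.
Inter-reduce: drop elements whose leading term is divisible by another's, tail-reduce, and make monic.
Reduced Gröbner basis: {a, b}.
The reduced Gröbner basis of I + (p) is {a, b} ≠ {1}, a proper ideal, so the enlarged system stays consistent: p is independent of I, with normal form -6*a**2 - 3*a.

-4*b**3 - 6*a**2 - 10*a*b - 8*b**2 - 3*a - 2*b is independent of I; its normal form modulo I is -6*a**2 - 3*a.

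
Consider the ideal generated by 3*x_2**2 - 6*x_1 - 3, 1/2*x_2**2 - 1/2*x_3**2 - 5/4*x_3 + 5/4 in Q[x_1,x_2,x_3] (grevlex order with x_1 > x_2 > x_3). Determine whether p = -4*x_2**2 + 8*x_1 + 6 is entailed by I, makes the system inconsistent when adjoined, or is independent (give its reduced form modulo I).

First compute the reduced Gröbner basis of I by Buchberger's algorithm.
f_1 = 3*x_2**2 - 6*x_1 - 3, LT = x_2**2.
f_2 = 1/2*x_2**2 - 1/2*x_3**2 - 5/4*x_3 + 5/4, LT = x_2**2.

S(f_1,f_2): lcm = x_2**2. S = x_3**2 - 2*x_1 + 5/2*x_3 - 7/2.
  reduce S modulo (f_1, f_2):
  remainder x_3**2 - 2*x_1 + 5/2*x_3 - 7/2 ≠ 0; add h_3 = x_3**2 - 2*x_1 + 5/2*x_3 - 7/2 to the basis.

The other S-polynomials (S(f_1,h_3), S(f_2,h_3)) all reduce to 0 modulo the current basis, so we have a Gröbner basis.
Inter-reduce: drop elements whose leading term is divisible by another's, tail-reduce, and make monic.
Reduced Gröbner basis: {x_2**2 - 2*x_1 - 1, x_3**2 - 2*x_1 + 5/2*x_3 - 7/2}.
Label its elements g_1 = x_2**2 - 2*x_1 - 1, g_2 = x_3**2 - 2*x_1 + 5/2*x_3 - 7/2.

Reduce p = -4*x_2**2 + 8*x_1 + 6 modulo G:
  leading term x_2**2: subtract (-4)·g_1 from -4*x_2**2 + 8*x_1 + 6 → 2
  leading term 1: no divisor's leading term divides it; move 2 to the remainder.
  normal form = 2.
The normal form is nonzero, so p ∉ I. Since p minus its normal form lies in I, I + (p) = I + (r) where r = 2; decide whether this ideal is the whole ring.
Here r = 2 is a nonzero constant, hence a unit: 1 ∈ I + (p), the Gröbner basis of I + (p) is {1}, and the enlarged system has no common solution — adjoining p is inconsistent.

The remainder on division by a Gröbner basis is unique — it is the normal form.

Adjoining -4*x_2**2 + 8*x_1 + 6 makes the ideal the whole ring: the system is inconsistent.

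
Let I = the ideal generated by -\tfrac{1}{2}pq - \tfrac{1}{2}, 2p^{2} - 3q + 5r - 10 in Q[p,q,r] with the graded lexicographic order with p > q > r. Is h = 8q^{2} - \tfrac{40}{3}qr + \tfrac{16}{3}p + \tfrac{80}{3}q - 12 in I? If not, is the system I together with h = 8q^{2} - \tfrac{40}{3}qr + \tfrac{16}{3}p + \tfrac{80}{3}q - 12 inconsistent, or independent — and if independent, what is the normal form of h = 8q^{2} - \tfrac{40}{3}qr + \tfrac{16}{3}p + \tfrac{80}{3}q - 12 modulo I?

First compute the reduced Gröbner basis of I by Buchberger's algorithm.
f_1 = -\tfrac{1}{2}pq - \tfrac{1}{2}, LT = pq.
f_2 = 2p^{2} - 3q + 5r - 10, LT = p^{2}.

S(f_1,f_2): lcm = p^{2}q. S = \tfrac{3}{2}q^{2} - \tfrac{5}{2}qr + p + 5q.
  leading term q^{2}: no divisor's leading term divides it; move \tfrac{3}{2}q^{2} to the remainder.
  leading term qr: no divisor's leading term divides it; move -\tfrac{5}{2}qr to the remainder.
  leading term p: no divisor's leading term divides it; move p to the remainder.
  leading term q: no divisor's leading term divides it; move 5q to the remainder.
  remainder \tfrac{3}{2}q^{2} - \tfrac{5}{2}qr + p + 5q ≠ 0; add k_3 = \tfrac{3}{2}q^{2} - \tfrac{5}{2}qr + p + 5q to the basis.

The other S-polynomials (S(f_1,k_3), S(f_2,k_3)) all reduce to 0 modulo the current basis, so we have a Gröbner basis.
Inter-reduce: drop elements whose leading term is divisible by another's, tail-reduce, and make monic.
Reduced Gröbner basis: {p^{2} - \tfrac{3}{2}q + \tfrac{5}{2}r - 5, pq + 1, q^{2} - \tfrac{5}{3}qr + \tfrac{2}{3}p + \tfrac{10}{3}q}.
Label its elements g_1 = p^{2} - \tfrac{3}{2}q + \tfrac{5}{2}r - 5, g_2 = pq + 1, g_3 = q^{2} - \tfrac{5}{3}qr + \tfrac{2}{3}p + \tfrac{10}{3}q.

Reduce h = 8q^{2} - \tfrac{40}{3}qr + \tfrac{16}{3}p + \tfrac{80}{3}q - 12 modulo G:
  leading term q^{2}: subtract (8)·g_3 from 8q^{2} - \tfrac{40}{3}qr + \tfrac{16}{3}p + \tfrac{80}{3}q - 12 → -12
  leading term 1: no divisor's leading term divides it; move -12 to the remainder.
  normal form = -12.
The normal form is nonzero, so h ∉ I. Since h minus its normal form lies in I, I + (h) = I + (n) where n = -12; decide whether this ideal is the whole ring.
Here n = -12 is a nonzero constant, hence a unit: 1 ∈ I + (h), the Gröbner basis of I + (h) is {1}, and the enlarged system has no common solution — adjoining h is inconsistent.

Adjoining 8q^{2} - \tfrac{40}{3}qr + \tfrac{16}{3}p + \tfrac{80}{3}q - 12 makes the ideal the whole ring: the system is inconsistent.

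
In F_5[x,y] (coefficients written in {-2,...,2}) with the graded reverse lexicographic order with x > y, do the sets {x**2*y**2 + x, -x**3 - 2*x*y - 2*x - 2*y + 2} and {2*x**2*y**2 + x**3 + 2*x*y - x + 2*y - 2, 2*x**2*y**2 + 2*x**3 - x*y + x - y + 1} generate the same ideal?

Two ideals are equal iff their reduced Gröbner bases coincide (the reduced basis is unique for a fixed ordering).
Buchberger on the first generating set:
f_1 = x**2*y**2 + x, LT = x**2*y**2.
f_2 = -x**3 - 2*x*y - 2*x - 2*y + 2, LT = x**3.

S(f_1,f_2): lcm = x**3*y**2. S = -2*x*y**3 - 2*x*y**2 - 2*y**3 + x**2 + 2*y**2.
  leading term x*y**3: no divisor's leading term divides it; move -2*x*y**3 to the remainder.
  leading term x*y**2: no divisor's leading term divides it; move -2*x*y**2 to the remainder.
  leading term y**3: no divisor's leading term divides it; move -2*y**3 to the remainder.
  leading term x**2: no divisor's leading term divides it; move x**2 to the remainder.
  leading term y**2: no divisor's leading term divides it; move 2*y**2 to the remainder.
  remainder -2*x*y**3 - 2*x*y**2 - 2*y**3 + x**2 + 2*y**2 ≠ 0; add g_3 = -2*x*y**3 - 2*x*y**2 - 2*y**3 + x**2 + 2*y**2 to the basis.

S(f_1,g_3): lcm = x**2*y**3. S = -x**2*y**2 - x*y**3 - 2*x**3 + x*y**2 + x*y.
  leading term x**2*y**2: subtract (-1)·f_1 from -x**2*y**2 - x*y**3 - 2*x**3 + x*y**2 + x*y → -x*y**3 - 2*x**3 + x*y**2 + x*y + x
  leading term x*y**3: subtract (-2)·g_3 from -x*y**3 - 2*x**3 + x*y**2 + x*y + x → -2*x**3 + 2*x*y**2 + y**3 + 2*x**2 + x*y - y**2 + x
  leading term x**3: subtract (2)·f_2 from -2*x**3 + 2*x*y**2 + y**3 + 2*x**2 + x*y - y**2 + x → 2*x*y**2 + y**3 + 2*x**2 - y**2 - y + 1
  leading term x*y**2: no divisor's leading term divides it; move 2*x*y**2 to the remainder.
  leading term y**3: no divisor's leading term divides it; move y**3 to the remainder.
  leading term x**2: no divisor's leading term divides it; move 2*x**2 to the remainder.
  leading term y**2: no divisor's leading term divides it; move -y**2 to the remainder.
  leading term y: no divisor's leading term divides it; move -y to the remainder.
  leading term 1: no divisor's leading term divides it; move 1 to the remainder.
  remainder 2*x*y**2 + y**3 + 2*x**2 - y**2 - y + 1 ≠ 0; add g_4 = 2*x*y**2 + y**3 + 2*x**2 - y**2 - y + 1 to the basis.

S(g_3,g_4): lcm = x*y**3. S = 2*y**4 - x**2*y + x*y**2 - y**3 + 2*x**2 + 2*y**2 + 2*y.
  leading term y**4: no divisor's leading term divides it; move 2*y**4 to the remainder.
  leading term x**2*y: no divisor's leading term divides it; move -x**2*y to the remainder.
  leading term x*y**2: subtract (-2)·g_4 from x*y**2 - y**3 + 2*x**2 + 2*y**2 + 2*y → y**3 + x**2 + 2
  leading term y**3: no divisor's leading term divides it; move y**3 to the remainder.
  leading term x**2: no divisor's leading term divides it; move x**2 to the remainder.
  leading term 1: no divisor's leading term divides it; move 2 to the remainder.
  remainder 2*y**4 - x**2*y + y**3 + x**2 + 2 ≠ 0; add g_5 = 2*y**4 - x**2*y + y**3 + x**2 + 2 to the basis.

The other S-polynomials (S(f_2,g_3), S(f_1,g_4), S(f_2,g_4), S(f_1,g_5), S(f_2,g_5), S(g_3,g_5), S(g_4,g_5)) all reduce to 0 modulo the current basis, so we have a Gröbner basis.
Inter-reduce: drop elements whose leading term is divisible by another's, tail-reduce, and make monic.
Reduced Gröbner basis: {y**4 + 2*x**2*y - 2*y**3 - 2*x**2 + 1, x**3 + 2*x*y + 2*x + 2*y - 2, x*y**2 - 2*y**3 + x**2 + 2*y**2 + 2*y - 2}.

Buchberger on the second generating set:
h_1 = 2*x**2*y**2 + x**3 + 2*x*y - x + 2*y - 2, LT = x**2*y**2.
h_2 = 2*x**2*y**2 + 2*x**3 - x*y + x - y + 1, LT = x**2*y**2.

S(h_1,h_2): lcm = x**2*y**2. S = 2*x**3 - x*y - x - y + 1.
  leading term x**3: no divisor's leading term divides it; move 2*x**3 to the remainder.
  leading term x*y: no divisor's leading term divides it; move -x*y to the remainder.
  leading term x: no divisor's leading term divides it; move -x to the remainder.
  leading term y: no divisor's leading term divides it; move -y to the remainder.
  leading term 1: no divisor's leading term divides it; move 1 to the remainder.
  remainder 2*x**3 - x*y - x - y + 1 ≠ 0; add k_3 = 2*x**3 - x*y - x - y + 1 to the basis.

S(h_1,k_3): lcm = x**3*y**2. S = -2*x**4 - 2*x*y**3 + x**2*y - 2*x*y**2 - 2*y**3 + 2*x**2 + x*y + 2*y**2 - x.
  leading term x**4: subtract (-x)·k_3 from -2*x**4 - 2*x*y**3 + x**2*y - 2*x*y**2 - 2*y**3 + 2*x**2 + x*y + 2*y**2 - x → -2*x*y**3 - 2*x*y**2 - 2*y**3 + x**2 + 2*y**2
  leading term x*y**3: no divisor's leading term divides it; move -2*x*y**3 to the remainder.
  leading term x*y**2: no divisor's leading term divides it; move -2*x*y**2 to the remainder.
  leading term y**3: no divisor's leading term divides it; move -2*y**3 to the remainder.
  leading term x**2: no divisor's leading term divides it; move x**2 to the remainder.
  leading term y**2: no divisor's leading term divides it; move 2*y**2 to the remainder.
  remainder -2*x*y**3 - 2*x*y**2 - 2*y**3 + x**2 + 2*y**2 ≠ 0; add k_4 = -2*x*y**3 - 2*x*y**2 - 2*y**3 + x**2 + 2*y**2 to the basis.

S(h_1,k_4): lcm = x**2*y**3. S = -2*x**3*y - x**2*y**2 - x*y**3 - 2*x**3 + 2*x*y**2 + 2*x*y + y**2 - y.
  leading term x**3*y: subtract (-y)·k_3 from -2*x**3*y - x**2*y**2 - x*y**3 - 2*x**3 + 2*x*y**2 + 2*x*y + y**2 - y → -x**2*y**2 - x*y**3 - 2*x**3 + x*y**2 + x*y
  leading term x**2*y**2: subtract (2)·h_1 from -x**2*y**2 - x*y**3 - 2*x**3 + x*y**2 + x*y → -x*y**3 + x**3 + x*y**2 + 2*x*y + 2*x + y - 1
  leading term x*y**3: subtract (-2)·k_4 from -x*y**3 + x**3 + x*y**2 + 2*x*y + 2*x + y - 1 → x**3 + 2*x*y**2 + y**3 + 2*x**2 + 2*x*y - y**2 + 2*x + y - 1
  leading term x**3: subtract (-2)·k_3 from x**3 + 2*x*y**2 + y**3 + 2*x**2 + 2*x*y - y**2 + 2*x + y - 1 → 2*x*y**2 + y**3 + 2*x**2 - y**2 - y + 1
  leading term x*y**2: no divisor's leading term divides it; move 2*x*y**2 to the remainder.
  leading term y**3: no divisor's leading term divides it; move y**3 to the remainder.
  leading term x**2: no divisor's leading term divides it; move 2*x**2 to the remainder.
  leading term y**2: no divisor's leading term divides it; move -y**2 to the remainder.
  leading term y: no divisor's leading term divides it; move -y to the remainder.
  leading term 1: no divisor's leading term divides it; move 1 to the remainder.
  remainder 2*x*y**2 + y**3 + 2*x**2 - y**2 - y + 1 ≠ 0; add k_5 = 2*x*y**2 + y**3 + 2*x**2 - y**2 - y + 1 to the basis.

S(k_4,k_5): lcm = x*y**3. S = 2*y**4 - x**2*y + x*y**2 - y**3 + 2*x**2 + 2*y**2 + 2*y.
  leading term y**4: no divisor's leading term divides it; move 2*y**4 to the remainder.
  leading term x**2*y: no divisor's leading term divides it; move -x**2*y to the remainder.
  leading term x*y**2: subtract (-2)·k_5 from x*y**2 - y**3 + 2*x**2 + 2*y**2 + 2*y → y**3 + x**2 + 2
  leading term y**3: no divisor's leading term divides it; move y**3 to the remainder.
  leading term x**2: no divisor's leading term divides it; move x**2 to the remainder.
  leading term 1: no divisor's leading term divides it; move 2 to the remainder.
  remainder 2*y**4 - x**2*y + y**3 + x**2 + 2 ≠ 0; add k_6 = 2*y**4 - x**2*y + y**3 + x**2 + 2 to the basis.

The other S-polynomials (S(h_2,k_3), S(h_2,k_4), S(k_3,k_4), S(h_1,k_5), S(h_2,k_5), S(k_3,k_5), S(h_1,k_6), S(h_2,k_6), S(k_3,k_6), S(k_4,k_6), S(k_5,k_6)) all reduce to 0 modulo the current basis, so we have a Gröbner basis.
Inter-reduce: drop elements whose leading term is divisible by another's, tail-reduce, and make monic.
Reduced Gröbner basis: {y**4 + 2*x**2*y - 2*y**3 - 2*x**2 + 1, x**3 + 2*x*y + 2*x + 2*y - 2, x*y**2 - 2*y**3 + x**2 + 2*y**2 + 2*y - 2}.

These coincide, so the ideals are equal.

Yes, the ideals are equal.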